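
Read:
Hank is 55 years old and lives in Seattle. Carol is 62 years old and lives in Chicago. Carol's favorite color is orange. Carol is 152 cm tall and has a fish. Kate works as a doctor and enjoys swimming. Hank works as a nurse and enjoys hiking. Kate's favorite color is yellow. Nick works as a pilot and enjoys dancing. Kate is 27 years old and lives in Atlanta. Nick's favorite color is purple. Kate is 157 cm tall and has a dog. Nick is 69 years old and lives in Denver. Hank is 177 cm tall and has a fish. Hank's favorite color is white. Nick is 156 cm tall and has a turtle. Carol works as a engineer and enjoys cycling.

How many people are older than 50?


Filter: 3

3


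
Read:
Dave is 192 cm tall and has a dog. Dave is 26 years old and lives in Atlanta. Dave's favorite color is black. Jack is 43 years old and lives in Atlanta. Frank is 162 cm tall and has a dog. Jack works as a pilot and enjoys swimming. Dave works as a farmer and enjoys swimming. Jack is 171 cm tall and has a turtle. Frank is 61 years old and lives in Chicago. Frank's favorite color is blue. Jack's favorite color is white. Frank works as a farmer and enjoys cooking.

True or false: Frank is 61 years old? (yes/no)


Frank is actually 61. yes

yes


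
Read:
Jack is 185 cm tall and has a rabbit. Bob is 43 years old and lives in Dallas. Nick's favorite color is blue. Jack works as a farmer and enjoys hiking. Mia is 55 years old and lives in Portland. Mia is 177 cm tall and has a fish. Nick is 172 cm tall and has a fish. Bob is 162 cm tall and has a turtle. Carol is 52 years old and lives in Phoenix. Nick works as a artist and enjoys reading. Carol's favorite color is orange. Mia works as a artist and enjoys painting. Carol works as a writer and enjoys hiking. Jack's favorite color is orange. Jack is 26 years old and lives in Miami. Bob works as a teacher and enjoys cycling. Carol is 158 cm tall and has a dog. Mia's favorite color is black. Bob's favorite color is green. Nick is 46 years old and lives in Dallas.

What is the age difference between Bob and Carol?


|43 - 52| = 9

9


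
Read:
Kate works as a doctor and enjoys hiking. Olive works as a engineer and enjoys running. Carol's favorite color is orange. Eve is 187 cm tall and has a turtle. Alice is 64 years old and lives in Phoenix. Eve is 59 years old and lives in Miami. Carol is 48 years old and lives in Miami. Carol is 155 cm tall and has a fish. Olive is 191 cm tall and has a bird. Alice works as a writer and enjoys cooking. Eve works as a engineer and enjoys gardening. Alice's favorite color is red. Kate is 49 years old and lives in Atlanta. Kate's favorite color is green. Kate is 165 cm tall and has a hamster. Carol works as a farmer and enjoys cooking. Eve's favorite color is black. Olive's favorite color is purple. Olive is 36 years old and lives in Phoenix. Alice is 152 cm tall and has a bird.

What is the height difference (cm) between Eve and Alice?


|187 - 152| = 35

35


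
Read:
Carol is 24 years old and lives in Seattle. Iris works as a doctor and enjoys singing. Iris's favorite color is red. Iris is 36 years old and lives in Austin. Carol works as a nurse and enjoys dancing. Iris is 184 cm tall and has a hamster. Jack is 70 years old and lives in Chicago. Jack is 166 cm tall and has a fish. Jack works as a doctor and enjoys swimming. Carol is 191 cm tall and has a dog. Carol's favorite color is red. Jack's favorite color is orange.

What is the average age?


Sum=130, n=3, avg=43.33

43.33


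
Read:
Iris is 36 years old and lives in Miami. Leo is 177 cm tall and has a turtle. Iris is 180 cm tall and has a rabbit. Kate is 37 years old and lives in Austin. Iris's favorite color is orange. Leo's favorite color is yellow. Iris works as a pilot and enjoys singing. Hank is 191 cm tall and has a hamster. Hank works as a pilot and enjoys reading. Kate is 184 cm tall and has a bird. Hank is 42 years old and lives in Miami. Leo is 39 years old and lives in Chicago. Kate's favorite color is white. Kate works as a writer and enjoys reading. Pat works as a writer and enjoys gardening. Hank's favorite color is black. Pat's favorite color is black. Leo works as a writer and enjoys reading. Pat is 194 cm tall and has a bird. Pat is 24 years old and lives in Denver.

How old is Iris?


Iris is 36 years old

36


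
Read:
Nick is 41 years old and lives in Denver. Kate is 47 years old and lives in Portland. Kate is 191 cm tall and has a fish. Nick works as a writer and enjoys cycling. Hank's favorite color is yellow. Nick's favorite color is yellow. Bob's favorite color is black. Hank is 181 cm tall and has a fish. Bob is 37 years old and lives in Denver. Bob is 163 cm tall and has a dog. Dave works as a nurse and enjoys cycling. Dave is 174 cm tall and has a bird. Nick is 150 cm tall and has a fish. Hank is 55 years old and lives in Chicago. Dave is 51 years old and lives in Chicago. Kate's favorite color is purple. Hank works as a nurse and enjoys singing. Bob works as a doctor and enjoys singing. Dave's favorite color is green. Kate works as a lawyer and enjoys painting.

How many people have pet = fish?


Count: 3

3


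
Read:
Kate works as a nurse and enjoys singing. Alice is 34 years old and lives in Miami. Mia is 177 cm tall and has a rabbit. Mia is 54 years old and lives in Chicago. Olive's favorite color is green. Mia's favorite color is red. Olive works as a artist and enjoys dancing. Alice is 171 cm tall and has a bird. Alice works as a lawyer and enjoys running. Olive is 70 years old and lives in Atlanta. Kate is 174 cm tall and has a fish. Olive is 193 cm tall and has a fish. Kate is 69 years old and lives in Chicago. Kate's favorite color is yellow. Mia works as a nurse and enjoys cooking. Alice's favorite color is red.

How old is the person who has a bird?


Person with bird is Alice, age 34

34


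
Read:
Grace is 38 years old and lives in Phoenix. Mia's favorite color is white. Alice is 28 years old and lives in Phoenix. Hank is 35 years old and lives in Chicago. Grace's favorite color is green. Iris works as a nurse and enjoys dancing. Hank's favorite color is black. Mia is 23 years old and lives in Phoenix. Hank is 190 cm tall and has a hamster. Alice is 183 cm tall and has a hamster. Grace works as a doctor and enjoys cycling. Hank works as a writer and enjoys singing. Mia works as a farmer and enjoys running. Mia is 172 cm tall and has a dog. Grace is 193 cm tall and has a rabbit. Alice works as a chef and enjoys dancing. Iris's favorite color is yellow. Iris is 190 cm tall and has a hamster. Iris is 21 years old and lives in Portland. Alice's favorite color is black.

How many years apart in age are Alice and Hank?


28 vs 35, diff = 7

7


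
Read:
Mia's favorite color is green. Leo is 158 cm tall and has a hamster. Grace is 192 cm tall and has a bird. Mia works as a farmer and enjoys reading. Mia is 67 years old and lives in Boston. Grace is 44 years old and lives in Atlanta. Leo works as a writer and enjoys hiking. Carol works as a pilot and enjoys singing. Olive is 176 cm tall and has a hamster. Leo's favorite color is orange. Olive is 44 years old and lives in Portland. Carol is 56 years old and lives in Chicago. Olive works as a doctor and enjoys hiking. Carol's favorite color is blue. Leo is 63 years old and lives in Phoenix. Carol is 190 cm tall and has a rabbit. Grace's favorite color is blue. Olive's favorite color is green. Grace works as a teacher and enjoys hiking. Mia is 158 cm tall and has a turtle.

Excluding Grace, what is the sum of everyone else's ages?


Sum (excluding Grace): 230

230


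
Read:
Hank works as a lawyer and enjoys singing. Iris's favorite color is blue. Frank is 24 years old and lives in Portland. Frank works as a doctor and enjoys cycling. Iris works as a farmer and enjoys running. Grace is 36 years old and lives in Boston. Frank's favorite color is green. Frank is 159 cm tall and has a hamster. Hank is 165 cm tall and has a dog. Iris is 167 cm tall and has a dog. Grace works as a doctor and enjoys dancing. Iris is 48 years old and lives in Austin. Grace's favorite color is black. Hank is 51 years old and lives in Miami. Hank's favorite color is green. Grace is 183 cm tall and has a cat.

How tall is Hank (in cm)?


Hank is 165 cm tall

165


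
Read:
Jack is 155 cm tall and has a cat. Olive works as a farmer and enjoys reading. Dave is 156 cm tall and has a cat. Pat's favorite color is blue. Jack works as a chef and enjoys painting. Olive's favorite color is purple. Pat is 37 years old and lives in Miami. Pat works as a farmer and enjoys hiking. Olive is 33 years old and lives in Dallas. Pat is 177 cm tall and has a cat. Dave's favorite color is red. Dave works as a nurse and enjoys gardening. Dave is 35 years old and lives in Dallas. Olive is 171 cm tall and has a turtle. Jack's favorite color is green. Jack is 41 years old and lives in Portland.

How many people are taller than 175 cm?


Taller than 175: 1

1


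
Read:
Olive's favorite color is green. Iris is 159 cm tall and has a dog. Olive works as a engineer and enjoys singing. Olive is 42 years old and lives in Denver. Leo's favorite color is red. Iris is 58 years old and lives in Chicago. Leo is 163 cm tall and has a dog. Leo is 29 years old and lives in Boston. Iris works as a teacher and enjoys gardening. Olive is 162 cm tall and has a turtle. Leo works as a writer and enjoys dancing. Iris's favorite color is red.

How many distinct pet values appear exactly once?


Unique pet values: 1

1


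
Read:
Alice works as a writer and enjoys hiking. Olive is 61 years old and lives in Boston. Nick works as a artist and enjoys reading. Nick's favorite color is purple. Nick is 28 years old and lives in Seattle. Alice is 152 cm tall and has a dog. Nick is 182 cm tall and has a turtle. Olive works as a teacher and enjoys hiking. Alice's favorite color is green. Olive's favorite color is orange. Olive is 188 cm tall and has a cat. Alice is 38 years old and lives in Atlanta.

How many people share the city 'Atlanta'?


Count: 1

1


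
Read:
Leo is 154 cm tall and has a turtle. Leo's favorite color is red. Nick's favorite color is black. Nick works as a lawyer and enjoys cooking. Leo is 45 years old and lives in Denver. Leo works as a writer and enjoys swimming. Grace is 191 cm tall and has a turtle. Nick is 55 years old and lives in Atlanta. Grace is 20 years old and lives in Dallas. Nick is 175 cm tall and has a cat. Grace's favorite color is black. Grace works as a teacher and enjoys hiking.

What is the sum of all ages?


20+55+45 = 120

120


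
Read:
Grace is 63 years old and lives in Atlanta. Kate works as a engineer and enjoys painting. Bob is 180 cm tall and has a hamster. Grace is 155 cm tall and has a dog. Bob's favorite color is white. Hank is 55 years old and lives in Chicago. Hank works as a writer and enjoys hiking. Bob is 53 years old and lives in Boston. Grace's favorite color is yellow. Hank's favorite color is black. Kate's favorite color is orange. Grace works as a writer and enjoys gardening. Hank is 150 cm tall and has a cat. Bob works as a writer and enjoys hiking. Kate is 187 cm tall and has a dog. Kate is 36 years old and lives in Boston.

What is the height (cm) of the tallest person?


Tallest: Kate at 187 cm

187


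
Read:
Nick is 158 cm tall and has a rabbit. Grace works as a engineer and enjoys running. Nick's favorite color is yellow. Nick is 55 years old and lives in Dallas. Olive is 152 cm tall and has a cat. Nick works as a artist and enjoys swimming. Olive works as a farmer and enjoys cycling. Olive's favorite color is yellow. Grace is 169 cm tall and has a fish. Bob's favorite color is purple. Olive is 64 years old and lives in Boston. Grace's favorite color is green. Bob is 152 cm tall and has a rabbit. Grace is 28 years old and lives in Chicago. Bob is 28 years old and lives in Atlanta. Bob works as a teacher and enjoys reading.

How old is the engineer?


The engineer is Grace, age 28

28


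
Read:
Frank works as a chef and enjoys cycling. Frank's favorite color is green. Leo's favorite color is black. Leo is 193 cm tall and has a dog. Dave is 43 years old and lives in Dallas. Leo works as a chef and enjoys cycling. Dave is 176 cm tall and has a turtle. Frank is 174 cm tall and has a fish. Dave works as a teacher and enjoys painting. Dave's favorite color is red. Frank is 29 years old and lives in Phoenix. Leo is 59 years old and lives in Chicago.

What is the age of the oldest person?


Oldest: Leo at 59

59


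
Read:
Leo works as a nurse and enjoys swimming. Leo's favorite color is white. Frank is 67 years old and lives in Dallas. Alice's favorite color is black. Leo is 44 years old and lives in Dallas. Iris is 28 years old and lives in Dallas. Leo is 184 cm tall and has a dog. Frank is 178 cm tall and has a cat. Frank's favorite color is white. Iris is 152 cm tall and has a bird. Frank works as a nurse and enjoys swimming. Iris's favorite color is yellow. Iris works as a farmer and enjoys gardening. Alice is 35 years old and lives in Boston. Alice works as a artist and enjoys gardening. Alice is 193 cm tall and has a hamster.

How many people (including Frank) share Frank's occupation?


Frank is a nurse. Count = 2

2


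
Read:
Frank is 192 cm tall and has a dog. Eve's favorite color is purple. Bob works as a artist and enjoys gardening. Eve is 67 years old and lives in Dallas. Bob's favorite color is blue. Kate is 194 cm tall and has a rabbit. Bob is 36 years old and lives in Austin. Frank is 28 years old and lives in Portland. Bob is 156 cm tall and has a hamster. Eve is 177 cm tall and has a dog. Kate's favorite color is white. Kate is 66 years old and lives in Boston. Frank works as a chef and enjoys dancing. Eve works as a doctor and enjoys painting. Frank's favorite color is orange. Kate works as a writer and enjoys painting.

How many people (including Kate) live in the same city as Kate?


Kate lives in Boston. Count = 1

1


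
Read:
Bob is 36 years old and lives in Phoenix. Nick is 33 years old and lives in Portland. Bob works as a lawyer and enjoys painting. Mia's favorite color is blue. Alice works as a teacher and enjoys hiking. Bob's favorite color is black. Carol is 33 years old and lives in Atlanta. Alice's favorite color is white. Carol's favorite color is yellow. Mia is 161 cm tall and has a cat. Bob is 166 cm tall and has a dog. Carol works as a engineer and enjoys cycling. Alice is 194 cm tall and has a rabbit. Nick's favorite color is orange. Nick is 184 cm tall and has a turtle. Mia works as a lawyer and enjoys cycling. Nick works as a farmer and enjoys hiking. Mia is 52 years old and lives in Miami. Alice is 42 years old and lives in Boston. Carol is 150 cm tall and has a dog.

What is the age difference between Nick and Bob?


|33 - 36| = 3

3


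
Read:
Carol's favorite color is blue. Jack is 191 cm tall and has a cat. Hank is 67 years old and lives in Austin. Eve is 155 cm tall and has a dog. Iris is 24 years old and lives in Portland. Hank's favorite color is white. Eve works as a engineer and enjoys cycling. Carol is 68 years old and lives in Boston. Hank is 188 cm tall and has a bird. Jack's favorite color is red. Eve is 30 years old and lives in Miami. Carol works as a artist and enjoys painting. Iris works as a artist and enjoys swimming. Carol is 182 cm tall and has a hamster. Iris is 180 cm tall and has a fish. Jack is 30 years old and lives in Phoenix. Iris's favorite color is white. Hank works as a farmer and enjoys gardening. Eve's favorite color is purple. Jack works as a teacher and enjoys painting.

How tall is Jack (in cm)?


Jack is 191 cm tall

191


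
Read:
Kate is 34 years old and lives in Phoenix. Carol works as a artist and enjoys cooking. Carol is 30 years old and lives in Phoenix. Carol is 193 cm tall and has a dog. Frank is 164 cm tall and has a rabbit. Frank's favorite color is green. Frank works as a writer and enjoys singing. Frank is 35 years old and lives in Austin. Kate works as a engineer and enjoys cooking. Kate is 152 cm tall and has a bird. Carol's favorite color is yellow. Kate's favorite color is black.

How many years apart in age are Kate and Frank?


34 vs 35, diff = 1

1


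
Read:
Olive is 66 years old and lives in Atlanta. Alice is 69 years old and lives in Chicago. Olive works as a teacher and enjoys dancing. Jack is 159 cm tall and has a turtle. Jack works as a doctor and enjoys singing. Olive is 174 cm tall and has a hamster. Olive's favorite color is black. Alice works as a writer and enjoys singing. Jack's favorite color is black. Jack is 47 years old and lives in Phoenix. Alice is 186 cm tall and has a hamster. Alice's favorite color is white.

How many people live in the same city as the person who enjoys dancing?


Person with hobby dancing is Olive, city Atlanta. Count = 1

1


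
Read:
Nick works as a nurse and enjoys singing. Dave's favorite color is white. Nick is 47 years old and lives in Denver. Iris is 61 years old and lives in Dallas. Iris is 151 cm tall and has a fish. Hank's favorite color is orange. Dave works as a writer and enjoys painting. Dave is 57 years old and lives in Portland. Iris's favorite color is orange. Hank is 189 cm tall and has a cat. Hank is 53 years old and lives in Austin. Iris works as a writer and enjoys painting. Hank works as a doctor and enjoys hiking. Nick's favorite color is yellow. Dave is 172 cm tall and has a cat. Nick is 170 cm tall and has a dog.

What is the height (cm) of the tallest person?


Tallest: Hank at 189 cm

189


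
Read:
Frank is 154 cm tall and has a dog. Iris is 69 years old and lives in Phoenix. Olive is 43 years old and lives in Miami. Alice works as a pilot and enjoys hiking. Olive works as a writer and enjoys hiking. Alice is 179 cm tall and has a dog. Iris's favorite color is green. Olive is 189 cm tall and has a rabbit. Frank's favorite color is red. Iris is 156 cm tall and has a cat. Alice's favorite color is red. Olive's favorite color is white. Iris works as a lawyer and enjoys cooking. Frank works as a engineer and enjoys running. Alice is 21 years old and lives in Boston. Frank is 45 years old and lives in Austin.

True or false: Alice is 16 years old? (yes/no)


Alice is actually 21. no

no


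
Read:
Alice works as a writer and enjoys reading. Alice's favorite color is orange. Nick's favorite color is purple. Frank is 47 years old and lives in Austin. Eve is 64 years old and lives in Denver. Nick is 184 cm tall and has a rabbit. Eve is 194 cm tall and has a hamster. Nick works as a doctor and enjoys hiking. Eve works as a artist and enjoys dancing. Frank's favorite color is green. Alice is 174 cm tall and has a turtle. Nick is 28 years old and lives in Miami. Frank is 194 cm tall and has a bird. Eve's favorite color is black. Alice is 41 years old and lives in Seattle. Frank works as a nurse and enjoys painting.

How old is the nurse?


The nurse is Frank, age 47

47


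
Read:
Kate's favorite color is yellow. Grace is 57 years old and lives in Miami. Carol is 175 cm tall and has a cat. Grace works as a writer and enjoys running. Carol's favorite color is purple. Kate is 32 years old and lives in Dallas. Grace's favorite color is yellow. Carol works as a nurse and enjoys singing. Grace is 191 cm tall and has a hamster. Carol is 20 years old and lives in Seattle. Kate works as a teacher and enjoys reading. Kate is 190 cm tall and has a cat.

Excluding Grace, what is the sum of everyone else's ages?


Sum (excluding Grace): 52

52


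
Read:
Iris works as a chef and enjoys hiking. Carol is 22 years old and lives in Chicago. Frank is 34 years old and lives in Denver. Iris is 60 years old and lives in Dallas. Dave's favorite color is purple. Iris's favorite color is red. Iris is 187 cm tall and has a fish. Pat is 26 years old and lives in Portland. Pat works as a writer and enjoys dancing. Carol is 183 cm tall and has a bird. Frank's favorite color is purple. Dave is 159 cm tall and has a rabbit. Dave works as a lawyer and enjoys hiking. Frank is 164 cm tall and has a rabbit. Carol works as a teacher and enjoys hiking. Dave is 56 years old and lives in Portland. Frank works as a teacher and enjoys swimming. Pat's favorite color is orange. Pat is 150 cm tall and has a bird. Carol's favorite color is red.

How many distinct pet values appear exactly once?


Unique pet values: 1

1


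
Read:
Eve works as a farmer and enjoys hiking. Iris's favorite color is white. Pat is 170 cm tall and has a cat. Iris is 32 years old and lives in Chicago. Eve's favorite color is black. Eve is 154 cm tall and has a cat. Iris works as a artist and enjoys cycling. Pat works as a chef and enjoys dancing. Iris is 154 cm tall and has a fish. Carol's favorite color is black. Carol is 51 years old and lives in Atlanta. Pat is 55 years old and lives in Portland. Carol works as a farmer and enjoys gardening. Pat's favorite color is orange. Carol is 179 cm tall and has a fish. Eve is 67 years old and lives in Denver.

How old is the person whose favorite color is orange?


Person with favorite color=orange is Pat, age 55

55


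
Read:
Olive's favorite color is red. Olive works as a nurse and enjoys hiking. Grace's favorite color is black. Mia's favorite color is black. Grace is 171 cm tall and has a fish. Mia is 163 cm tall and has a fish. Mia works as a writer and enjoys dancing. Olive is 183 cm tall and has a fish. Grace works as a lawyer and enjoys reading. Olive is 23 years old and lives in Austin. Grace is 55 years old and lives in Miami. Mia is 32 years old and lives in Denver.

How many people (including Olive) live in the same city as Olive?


Olive lives in Austin. Count = 1

1


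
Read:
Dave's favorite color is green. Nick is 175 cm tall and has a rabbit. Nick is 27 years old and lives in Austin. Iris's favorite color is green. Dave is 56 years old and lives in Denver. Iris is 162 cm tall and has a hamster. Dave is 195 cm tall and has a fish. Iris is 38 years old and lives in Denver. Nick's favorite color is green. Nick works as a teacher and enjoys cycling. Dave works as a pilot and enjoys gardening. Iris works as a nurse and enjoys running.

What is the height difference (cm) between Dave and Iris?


|195 - 162| = 33

33


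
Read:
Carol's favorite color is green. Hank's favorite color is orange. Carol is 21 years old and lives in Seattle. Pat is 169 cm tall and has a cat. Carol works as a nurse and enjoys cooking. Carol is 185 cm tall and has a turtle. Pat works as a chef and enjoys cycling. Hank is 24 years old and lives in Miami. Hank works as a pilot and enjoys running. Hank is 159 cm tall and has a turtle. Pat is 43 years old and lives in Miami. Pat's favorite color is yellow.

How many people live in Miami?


Count in Miami: 2

2


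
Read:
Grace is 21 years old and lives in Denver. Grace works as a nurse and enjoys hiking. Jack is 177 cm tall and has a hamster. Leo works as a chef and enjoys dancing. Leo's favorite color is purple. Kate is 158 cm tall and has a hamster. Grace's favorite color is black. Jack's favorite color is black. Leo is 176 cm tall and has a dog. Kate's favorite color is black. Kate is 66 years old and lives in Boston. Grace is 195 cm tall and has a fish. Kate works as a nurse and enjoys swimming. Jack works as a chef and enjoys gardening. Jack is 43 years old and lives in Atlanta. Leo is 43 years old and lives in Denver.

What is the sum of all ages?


43+66+43+21 = 173

173


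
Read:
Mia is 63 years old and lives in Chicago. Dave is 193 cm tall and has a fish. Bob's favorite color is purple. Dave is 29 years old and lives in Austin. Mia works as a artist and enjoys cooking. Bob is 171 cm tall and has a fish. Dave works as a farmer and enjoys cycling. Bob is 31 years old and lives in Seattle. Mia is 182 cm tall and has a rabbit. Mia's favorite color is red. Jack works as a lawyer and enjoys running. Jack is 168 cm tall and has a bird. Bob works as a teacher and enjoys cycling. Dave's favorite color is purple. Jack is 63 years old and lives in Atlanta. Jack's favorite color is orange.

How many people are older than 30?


Filter: 3

3


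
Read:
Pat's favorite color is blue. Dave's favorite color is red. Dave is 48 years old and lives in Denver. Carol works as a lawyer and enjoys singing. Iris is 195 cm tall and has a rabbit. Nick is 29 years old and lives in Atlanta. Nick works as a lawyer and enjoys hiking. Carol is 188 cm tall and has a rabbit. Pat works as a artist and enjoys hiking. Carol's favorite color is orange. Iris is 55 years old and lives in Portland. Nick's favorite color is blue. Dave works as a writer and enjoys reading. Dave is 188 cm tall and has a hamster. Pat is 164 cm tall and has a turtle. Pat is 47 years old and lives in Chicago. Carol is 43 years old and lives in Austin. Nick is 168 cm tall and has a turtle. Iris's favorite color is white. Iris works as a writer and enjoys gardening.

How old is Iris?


Iris is 55 years old

55


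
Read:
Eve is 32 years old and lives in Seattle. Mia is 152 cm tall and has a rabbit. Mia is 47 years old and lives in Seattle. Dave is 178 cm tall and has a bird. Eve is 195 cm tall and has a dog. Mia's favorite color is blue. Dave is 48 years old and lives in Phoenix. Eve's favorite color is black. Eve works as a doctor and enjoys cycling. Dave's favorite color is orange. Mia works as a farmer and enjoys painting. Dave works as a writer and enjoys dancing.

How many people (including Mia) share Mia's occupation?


Mia is a farmer. Count = 1

1


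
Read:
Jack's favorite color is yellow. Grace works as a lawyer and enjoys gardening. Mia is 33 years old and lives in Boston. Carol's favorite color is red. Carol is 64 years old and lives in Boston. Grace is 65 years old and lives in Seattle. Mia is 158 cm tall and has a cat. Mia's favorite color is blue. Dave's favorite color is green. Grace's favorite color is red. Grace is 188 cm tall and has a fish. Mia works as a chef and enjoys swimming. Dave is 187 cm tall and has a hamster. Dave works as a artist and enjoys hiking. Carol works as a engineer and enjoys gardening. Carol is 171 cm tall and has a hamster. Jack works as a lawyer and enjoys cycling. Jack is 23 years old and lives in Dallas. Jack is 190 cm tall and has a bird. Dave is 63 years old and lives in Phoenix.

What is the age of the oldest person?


Oldest: Grace at 65

65


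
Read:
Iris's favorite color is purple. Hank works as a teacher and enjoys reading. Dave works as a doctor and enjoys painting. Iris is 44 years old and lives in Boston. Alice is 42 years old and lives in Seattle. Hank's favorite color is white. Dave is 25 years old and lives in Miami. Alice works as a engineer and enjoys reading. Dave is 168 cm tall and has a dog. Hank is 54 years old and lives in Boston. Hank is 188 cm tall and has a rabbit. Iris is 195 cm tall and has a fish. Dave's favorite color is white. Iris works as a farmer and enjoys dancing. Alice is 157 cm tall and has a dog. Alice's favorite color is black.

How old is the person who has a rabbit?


Person with rabbit is Hank, age 54

54


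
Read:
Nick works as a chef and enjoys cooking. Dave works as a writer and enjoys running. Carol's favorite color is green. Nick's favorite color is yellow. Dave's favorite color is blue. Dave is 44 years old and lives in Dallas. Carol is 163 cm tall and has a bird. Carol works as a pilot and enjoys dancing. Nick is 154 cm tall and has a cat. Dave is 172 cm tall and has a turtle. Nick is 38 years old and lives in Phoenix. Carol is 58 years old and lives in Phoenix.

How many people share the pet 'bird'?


Count: 1

1


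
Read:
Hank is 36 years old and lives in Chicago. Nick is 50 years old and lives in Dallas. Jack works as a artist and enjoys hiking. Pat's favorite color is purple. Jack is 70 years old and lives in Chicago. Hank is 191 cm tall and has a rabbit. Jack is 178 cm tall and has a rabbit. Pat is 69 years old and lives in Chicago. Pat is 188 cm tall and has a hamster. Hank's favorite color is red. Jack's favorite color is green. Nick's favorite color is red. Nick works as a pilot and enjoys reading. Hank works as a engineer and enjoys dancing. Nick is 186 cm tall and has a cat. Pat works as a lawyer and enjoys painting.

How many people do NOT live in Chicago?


Not in Chicago: 1

1


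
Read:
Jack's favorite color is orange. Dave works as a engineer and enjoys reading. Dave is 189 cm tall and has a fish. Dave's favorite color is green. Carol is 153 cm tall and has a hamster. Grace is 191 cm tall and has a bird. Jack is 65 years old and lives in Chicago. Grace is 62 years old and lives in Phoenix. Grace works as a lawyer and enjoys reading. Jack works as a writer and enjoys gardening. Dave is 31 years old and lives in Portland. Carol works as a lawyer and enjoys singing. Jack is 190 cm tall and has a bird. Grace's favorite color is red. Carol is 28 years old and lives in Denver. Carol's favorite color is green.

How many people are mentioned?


People: Jack, Grace, Carol, Dave. Count = 4

4


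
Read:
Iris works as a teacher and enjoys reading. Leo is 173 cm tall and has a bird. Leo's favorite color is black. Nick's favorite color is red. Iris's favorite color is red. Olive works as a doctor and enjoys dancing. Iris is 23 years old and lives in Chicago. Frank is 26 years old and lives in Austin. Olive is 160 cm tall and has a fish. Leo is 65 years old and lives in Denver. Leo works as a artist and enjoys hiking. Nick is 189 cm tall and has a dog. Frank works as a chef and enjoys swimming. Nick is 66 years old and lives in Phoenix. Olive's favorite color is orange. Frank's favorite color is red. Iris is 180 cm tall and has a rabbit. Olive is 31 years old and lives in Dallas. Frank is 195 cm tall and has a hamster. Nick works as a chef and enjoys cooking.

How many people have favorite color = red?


Count: 3

3


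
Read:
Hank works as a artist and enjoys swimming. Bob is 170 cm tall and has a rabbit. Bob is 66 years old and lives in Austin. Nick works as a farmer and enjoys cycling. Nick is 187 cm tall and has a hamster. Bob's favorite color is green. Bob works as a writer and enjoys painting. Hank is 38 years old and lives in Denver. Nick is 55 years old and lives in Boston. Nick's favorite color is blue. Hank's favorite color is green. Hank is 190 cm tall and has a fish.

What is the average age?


Sum=159, n=3, avg=53

53


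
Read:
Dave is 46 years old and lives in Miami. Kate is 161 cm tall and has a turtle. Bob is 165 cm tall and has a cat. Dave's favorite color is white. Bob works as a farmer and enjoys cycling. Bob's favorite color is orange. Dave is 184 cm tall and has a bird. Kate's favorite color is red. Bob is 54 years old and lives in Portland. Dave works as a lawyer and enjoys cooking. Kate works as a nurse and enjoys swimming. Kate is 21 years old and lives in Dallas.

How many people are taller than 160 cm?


Taller than 160: 3

3


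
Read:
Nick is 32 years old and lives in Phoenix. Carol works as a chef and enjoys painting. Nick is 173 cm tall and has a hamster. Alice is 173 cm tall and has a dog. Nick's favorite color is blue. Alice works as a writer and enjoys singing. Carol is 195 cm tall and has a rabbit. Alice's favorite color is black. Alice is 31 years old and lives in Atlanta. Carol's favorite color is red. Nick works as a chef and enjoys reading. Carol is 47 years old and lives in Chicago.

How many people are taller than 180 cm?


Taller than 180: 1

1


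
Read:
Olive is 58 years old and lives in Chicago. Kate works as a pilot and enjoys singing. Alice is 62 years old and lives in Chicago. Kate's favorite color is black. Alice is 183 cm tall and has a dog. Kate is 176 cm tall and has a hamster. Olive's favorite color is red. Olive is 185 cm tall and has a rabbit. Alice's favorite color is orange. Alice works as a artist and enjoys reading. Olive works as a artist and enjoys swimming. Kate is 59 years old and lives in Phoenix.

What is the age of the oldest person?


Oldest: Alice at 62

62


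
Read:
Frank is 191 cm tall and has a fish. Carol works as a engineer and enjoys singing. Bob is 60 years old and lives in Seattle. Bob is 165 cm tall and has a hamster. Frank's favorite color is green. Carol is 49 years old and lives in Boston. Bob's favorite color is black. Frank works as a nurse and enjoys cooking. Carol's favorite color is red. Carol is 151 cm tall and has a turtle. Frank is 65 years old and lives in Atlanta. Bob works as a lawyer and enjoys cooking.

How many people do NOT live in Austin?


Not in Austin: 3

3


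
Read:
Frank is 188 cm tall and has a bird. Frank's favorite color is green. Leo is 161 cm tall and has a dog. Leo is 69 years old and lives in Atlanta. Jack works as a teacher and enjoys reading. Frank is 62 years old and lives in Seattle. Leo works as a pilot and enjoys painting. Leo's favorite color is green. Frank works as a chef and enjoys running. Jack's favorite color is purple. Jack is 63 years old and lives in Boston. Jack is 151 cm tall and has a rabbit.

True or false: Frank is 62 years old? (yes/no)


Frank is actually 62. yes

yes


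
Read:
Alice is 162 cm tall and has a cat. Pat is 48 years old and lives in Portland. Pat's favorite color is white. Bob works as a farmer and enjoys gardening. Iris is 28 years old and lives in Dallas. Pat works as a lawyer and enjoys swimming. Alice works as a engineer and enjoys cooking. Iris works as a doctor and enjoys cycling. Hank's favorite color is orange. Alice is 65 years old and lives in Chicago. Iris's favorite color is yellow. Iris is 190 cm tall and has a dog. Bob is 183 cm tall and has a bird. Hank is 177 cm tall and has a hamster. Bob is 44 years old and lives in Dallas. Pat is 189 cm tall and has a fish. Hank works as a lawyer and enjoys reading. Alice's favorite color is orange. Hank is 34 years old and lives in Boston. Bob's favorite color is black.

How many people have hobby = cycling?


Count: 1

1


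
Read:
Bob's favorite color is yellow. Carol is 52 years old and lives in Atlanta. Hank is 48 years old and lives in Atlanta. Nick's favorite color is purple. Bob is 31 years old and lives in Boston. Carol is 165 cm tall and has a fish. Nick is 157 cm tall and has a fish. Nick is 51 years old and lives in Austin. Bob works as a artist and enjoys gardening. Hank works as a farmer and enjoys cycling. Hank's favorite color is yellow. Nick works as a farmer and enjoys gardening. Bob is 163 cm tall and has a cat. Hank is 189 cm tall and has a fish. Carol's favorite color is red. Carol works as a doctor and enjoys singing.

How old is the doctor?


The doctor is Carol, age 52

52


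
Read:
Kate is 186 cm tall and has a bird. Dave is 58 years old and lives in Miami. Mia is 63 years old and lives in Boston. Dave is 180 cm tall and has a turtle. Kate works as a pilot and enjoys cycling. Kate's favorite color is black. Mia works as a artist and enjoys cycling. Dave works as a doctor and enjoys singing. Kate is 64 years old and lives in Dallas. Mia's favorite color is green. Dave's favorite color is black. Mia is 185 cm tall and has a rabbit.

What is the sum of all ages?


58+63+64 = 185

185


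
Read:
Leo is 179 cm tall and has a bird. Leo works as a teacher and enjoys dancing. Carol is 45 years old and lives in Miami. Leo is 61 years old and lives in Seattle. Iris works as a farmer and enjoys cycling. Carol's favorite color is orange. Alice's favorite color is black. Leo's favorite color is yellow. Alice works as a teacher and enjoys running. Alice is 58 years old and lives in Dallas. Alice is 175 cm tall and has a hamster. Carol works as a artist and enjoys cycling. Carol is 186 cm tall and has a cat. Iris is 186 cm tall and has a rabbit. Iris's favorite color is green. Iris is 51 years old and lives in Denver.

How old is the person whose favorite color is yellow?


Person with favorite color=yellow is Leo, age 61

61


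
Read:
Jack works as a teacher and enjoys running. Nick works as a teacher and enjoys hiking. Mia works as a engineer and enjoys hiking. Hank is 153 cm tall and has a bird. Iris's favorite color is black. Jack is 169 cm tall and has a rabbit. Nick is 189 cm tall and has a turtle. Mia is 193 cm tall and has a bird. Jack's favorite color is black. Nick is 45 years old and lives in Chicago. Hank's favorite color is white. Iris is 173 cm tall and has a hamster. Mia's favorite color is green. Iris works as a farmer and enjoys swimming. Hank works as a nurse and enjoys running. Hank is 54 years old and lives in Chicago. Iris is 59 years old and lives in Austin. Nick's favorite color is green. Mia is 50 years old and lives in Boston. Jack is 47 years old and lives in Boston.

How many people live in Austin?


Count in Austin: 1

1


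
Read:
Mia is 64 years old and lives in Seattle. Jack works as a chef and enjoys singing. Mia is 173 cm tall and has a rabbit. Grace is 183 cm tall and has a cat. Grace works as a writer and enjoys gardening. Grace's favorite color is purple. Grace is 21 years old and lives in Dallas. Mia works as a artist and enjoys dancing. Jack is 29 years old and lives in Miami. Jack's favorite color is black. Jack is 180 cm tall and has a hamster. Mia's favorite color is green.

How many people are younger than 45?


Filter: 2

2


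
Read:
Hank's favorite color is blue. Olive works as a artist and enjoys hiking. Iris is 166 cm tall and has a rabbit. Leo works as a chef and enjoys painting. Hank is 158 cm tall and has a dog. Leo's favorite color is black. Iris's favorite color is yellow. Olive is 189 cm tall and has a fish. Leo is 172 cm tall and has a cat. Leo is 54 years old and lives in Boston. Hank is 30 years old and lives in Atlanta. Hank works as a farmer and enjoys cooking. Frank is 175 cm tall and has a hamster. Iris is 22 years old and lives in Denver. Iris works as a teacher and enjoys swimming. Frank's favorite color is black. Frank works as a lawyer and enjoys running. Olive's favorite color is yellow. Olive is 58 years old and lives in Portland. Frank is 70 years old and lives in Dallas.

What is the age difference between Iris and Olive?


|22 - 58| = 36

36


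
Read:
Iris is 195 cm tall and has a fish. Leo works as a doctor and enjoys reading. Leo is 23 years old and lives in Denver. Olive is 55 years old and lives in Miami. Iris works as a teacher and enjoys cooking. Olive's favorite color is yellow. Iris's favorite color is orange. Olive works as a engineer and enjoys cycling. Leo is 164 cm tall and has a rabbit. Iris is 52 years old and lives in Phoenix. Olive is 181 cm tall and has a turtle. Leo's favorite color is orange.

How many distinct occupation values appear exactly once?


Unique occupation values: 3

3


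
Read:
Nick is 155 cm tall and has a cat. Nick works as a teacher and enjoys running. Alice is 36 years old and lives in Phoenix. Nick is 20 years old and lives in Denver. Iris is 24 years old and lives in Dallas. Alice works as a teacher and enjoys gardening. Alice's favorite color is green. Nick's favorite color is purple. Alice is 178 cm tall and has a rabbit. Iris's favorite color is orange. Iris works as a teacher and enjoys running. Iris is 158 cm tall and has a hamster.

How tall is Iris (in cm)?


Iris is 158 cm tall

158


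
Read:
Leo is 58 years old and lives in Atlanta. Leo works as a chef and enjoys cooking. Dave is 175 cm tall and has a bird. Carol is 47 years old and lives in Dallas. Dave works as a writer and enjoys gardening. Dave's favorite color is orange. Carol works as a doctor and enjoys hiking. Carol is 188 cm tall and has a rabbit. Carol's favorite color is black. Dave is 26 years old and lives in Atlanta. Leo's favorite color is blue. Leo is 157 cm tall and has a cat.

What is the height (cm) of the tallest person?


Tallest: Carol at 188 cm

188


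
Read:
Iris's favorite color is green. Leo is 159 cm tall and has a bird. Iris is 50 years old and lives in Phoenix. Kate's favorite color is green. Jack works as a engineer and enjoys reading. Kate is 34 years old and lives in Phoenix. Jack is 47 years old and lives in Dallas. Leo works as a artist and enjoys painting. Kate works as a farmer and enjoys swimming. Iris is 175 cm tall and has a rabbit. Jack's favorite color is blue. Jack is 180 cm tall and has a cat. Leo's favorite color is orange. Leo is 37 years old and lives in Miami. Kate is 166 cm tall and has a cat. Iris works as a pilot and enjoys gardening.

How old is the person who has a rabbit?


Person with rabbit is Iris, age 50

50
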